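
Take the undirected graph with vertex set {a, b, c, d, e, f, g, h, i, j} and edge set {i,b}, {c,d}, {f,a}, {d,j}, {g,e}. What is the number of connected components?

5

Component: {h}
Component: {a, f}
Component: {b, i}
Component: {e, g}
Component: {c, d, j}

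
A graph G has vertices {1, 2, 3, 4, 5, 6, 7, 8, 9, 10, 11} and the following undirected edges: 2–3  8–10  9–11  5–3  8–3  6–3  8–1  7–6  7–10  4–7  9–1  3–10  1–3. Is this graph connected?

Yes

A breadth-first search from 1 visits 1, 3, 9, 8, 10, 6, 2, 5, 11, 7, 4 — all 11 vertices — so the graph is connected.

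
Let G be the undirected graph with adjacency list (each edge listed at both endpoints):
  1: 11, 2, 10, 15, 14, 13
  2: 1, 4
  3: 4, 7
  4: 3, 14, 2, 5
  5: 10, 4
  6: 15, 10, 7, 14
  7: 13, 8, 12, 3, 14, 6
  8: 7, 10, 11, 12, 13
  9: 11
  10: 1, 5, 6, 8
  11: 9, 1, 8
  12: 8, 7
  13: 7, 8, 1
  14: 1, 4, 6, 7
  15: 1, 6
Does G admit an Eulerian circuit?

No

Degrees: 1:6, 2:2, 3:2, 4:4, 5:2, 6:4, 7:6, 8:5, 9:1, 10:4, 11:3, 12:2, 13:3, 14:4, 15:2
8, 9, 11, 13 have odd degree; an Eulerian circuit needs every degree to be even, so none exists.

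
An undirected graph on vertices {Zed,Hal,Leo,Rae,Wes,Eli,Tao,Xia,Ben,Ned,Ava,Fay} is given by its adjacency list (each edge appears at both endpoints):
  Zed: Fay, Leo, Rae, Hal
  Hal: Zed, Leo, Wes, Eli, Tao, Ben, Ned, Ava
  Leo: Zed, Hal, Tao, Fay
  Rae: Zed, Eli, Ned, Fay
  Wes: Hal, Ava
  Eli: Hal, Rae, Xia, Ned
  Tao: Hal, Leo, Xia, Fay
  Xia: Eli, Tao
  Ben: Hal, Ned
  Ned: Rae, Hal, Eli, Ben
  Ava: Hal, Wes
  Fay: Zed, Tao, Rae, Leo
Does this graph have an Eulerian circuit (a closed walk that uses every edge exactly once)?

Degrees: Zed:4, Hal:8, Leo:4, Rae:4, Wes:2, Eli:4, Tao:4, Xia:2, Ben:2, Ned:4, Ava:2, Fay:4
All degrees are even and the non-isolated vertices are connected — an Eulerian circuit exists.

Yes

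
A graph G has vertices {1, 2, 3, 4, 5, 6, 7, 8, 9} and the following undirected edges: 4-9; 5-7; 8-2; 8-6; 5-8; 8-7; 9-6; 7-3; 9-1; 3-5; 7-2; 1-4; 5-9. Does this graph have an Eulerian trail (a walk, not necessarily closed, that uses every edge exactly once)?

Degrees: 1:2, 2:2, 3:2, 4:2, 5:4, 6:2, 7:4, 8:4, 9:4
Odd-degree vertices: none (0 total).
With 0 odd-degree vertices and all edges in one connected piece, an Eulerian trail exists.

Yes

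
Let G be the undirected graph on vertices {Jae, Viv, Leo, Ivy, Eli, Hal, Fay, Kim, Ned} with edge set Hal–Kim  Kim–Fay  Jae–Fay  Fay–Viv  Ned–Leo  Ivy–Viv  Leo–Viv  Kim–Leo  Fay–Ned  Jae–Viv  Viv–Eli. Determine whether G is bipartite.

No

The cycle Viv-Jae-Fay-Viv has length 3, which is odd, so the graph is not bipartite.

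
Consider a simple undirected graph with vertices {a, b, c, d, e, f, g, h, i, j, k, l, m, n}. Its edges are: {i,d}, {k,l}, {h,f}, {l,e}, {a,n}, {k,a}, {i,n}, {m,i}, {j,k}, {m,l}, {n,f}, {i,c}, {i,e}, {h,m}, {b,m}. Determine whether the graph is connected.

No

Component: {g}
Component: {a, b, c, d, e, f, h, i, j, k, l, m, n}
No edge joins these 2 groups, so the graph is disconnected.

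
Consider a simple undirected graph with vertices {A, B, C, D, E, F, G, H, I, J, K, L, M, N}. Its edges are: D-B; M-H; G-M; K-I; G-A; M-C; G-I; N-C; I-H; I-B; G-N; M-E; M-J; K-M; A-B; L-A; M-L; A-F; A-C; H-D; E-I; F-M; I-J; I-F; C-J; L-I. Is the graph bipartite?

No

M-J-C-M is an odd cycle (length 3), and a bipartite graph can contain only even cycles.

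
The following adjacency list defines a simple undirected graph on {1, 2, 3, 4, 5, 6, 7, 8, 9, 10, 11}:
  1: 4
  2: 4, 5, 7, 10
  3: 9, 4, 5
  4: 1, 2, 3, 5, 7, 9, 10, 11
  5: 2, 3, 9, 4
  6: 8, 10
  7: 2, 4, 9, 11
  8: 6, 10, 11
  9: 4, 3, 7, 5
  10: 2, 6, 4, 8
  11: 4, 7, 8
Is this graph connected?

Yes

A breadth-first search from 1 visits 1, 4, 5, 11, 7, 10, 3, 2, 9, 8, 6 — all 11 vertices — so the graph is connected.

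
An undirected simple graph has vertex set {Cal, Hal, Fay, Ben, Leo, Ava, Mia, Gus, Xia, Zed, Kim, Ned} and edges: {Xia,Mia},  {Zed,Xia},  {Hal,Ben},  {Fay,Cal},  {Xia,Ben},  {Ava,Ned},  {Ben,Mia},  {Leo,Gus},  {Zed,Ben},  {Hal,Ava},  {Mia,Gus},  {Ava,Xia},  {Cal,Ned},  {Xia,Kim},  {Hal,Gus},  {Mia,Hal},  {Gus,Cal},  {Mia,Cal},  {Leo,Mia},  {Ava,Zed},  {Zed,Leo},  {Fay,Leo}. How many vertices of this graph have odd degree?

2

Degrees: Cal:4, Hal:4, Fay:2, Ben:4, Leo:4, Ava:4, Mia:6, Gus:4, Xia:5, Zed:4, Kim:1, Ned:2
Odd-degree vertices: Xia, Kim.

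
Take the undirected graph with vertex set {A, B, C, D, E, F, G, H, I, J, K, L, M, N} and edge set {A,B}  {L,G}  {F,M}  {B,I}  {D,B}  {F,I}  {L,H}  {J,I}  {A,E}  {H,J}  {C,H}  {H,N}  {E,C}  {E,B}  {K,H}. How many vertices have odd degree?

Degrees: A:2, B:4, C:2, D:1, E:3, F:2, G:1, H:5, I:3, J:2, K:1, L:2, M:1, N:1
Odd-degree vertices: D, E, G, H, I, K, M, N.

8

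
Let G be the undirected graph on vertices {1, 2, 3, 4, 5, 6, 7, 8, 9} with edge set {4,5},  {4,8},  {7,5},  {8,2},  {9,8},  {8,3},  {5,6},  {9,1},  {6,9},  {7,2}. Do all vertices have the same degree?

No

Degrees: 1:1, 2:2, 3:1, 4:2, 5:3, 6:2, 7:2, 8:4, 9:3
Vertex 1 has degree 1 while 8 has degree 4, so the graph is not regular.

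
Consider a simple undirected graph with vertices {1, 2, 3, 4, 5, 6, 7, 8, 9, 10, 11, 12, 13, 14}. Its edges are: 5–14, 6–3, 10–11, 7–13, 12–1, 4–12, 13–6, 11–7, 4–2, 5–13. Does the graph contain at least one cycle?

|V| = 14, |E| = 10, number of components = 4.
Since 10 = 14 - 4, the graph is a forest and contains no cycle.

No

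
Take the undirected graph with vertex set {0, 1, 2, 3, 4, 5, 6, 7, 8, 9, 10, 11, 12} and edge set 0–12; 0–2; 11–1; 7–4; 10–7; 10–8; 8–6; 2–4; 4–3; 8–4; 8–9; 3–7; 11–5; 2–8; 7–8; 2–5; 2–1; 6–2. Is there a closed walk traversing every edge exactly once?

Degrees: 0:2, 1:2, 2:6, 3:2, 4:4, 5:2, 6:2, 7:4, 8:6, 9:1, 10:2, 11:2, 12:1
9, 12 have odd degree; an Eulerian circuit needs every degree to be even, so none exists.

No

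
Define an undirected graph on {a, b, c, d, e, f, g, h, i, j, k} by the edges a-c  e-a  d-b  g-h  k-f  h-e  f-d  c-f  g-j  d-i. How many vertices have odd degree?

6

Degrees: a:2, b:1, c:2, d:3, e:2, f:3, g:2, h:2, i:1, j:1, k:1
Odd-degree vertices: b, d, f, i, j, k.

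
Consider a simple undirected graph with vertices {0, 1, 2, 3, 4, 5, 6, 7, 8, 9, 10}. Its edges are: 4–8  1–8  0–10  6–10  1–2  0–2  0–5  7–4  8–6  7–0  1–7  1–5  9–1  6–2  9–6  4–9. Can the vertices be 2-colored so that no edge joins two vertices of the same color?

A valid 2-coloring puts {2, 3, 5, 7, 8, 9, 10} on one side and {0, 1, 4, 6} on the other; every edge crosses between the two sides.

Yes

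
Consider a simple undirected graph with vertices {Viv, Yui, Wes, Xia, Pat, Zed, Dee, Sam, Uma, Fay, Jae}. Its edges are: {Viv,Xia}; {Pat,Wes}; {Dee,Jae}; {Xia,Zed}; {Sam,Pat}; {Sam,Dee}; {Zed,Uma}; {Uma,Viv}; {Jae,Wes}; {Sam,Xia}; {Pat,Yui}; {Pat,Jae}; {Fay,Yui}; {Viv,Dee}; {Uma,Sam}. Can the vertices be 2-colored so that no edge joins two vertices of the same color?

The cycle Pat-Wes-Jae-Pat has length 3, which is odd, so the graph is not bipartite.

No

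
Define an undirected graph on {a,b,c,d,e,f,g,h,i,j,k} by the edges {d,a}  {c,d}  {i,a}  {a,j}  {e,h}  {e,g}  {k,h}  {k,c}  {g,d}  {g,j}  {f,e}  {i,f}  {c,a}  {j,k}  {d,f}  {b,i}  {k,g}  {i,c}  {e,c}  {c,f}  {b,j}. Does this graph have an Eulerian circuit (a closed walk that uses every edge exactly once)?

Degrees: a:4, b:2, c:6, d:4, e:4, f:4, g:4, h:2, i:4, j:4, k:4
All degrees are even and the non-isolated vertices are connected — an Eulerian circuit exists.

Yes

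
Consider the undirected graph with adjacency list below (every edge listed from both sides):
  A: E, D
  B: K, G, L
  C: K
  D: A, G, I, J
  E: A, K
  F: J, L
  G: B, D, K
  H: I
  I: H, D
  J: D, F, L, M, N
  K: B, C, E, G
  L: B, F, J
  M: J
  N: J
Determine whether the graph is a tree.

The graph has 14 vertices and 17 edges.
A tree on 14 vertices has exactly 13 edges; this graph has 17, so it contains a cycle and is not a tree.

No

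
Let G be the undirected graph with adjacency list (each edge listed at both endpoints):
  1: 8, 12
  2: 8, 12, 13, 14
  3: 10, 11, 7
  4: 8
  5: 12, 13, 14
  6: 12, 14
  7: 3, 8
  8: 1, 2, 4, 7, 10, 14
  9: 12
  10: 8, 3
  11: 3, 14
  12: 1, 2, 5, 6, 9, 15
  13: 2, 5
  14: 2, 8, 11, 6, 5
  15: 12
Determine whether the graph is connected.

Yes

A breadth-first search from 1 visits 1, 12, 8, 6, 9, 15, 5, 2, 14, 7, 10, 4, 13, 11, 3 — all 15 vertices — so the graph is connected.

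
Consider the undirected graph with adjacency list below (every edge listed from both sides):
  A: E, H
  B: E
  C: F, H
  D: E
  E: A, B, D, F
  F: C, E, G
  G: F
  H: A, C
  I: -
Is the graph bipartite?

No

The cycle C-F-E-A-H-C has length 5, which is odd, so the graph is not bipartite.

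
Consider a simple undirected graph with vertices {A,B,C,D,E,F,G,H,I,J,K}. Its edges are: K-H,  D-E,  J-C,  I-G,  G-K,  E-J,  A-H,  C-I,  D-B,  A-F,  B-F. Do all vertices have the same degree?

Degrees: A:2, B:2, C:2, D:2, E:2, F:2, G:2, H:2, I:2, J:2, K:2
All degrees equal 2; the graph is regular.

Yes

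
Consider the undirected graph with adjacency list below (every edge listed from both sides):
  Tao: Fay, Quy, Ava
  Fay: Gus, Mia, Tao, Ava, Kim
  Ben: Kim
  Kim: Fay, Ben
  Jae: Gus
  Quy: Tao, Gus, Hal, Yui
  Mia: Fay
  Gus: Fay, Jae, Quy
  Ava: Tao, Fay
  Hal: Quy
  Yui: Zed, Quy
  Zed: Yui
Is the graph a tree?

No

|V| = 12, |E| = 13.
Connected but with 13 > 11 edges, so it has a cycle and is not a tree.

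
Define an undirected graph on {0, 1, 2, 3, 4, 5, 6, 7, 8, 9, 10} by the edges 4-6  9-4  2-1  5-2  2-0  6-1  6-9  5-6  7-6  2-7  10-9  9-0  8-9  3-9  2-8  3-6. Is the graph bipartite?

No

The cycle 4-6-9-4 has length 3, which is odd, so the graph is not bipartite.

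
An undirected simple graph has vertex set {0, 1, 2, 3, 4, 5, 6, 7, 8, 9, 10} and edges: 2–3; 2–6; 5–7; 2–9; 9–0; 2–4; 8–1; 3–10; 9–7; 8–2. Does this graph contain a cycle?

|V| = 11, |E| = 10, number of components = 1.
Since 10 = 11 - 1, the graph is a forest and contains no cycle.

No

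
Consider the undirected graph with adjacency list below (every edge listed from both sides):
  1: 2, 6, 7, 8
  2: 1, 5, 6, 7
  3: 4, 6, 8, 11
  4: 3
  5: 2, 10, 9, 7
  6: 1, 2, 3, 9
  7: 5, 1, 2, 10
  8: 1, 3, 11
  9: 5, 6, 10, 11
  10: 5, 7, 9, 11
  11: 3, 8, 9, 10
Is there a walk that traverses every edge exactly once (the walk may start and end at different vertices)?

Yes

Degrees: 1:4, 2:4, 3:4, 4:1, 5:4, 6:4, 7:4, 8:3, 9:4, 10:4, 11:4
Odd-degree vertices: 4, 8 (2 total).
With 2 odd-degree vertices and all edges in one connected piece, an Eulerian trail exists (from 4 to 8).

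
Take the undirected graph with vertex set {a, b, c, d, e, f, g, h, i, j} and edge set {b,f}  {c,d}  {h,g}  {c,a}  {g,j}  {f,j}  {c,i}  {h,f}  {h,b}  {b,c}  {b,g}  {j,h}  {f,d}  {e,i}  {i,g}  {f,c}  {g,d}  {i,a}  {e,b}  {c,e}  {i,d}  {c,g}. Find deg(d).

Neighbors of d: c, f, g, i.

4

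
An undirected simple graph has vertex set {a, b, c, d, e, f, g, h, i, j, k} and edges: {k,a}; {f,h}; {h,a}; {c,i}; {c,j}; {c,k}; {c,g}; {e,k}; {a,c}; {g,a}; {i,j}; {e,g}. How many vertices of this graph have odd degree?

Degrees: a:4, b:0, c:5, d:0, e:2, f:1, g:3, h:2, i:2, j:2, k:3
Odd-degree vertices: c, f, g, k.

4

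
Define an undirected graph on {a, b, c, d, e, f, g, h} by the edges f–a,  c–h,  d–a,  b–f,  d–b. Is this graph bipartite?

Color {d, e, f, g, h} black and {a, b, c} white. No edge joins two same-colored vertices, so the graph is bipartite.

Yes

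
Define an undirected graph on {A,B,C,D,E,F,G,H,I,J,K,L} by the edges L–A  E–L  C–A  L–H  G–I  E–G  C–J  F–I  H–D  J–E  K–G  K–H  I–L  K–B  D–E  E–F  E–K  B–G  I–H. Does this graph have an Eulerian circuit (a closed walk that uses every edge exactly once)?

Degrees: A:2, B:2, C:2, D:2, E:6, F:2, G:4, H:4, I:4, J:2, K:4, L:4
All degrees are even and the non-isolated vertices are connected — an Eulerian circuit exists.

Yes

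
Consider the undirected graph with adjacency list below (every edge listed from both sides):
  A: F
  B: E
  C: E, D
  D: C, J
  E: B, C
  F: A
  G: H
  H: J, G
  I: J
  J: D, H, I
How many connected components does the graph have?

Component: {A, F}
Component: {B, C, D, E, G, H, I, J}

2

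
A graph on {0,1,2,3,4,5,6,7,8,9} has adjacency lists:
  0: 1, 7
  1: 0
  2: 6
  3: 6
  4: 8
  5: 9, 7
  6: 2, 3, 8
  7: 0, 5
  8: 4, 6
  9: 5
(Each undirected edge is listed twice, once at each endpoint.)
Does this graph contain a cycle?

No

|V| = 10, |E| = 8, number of components = 2.
A forest on 10 vertices with 2 components has exactly 8 edges, which matches — so no cycle.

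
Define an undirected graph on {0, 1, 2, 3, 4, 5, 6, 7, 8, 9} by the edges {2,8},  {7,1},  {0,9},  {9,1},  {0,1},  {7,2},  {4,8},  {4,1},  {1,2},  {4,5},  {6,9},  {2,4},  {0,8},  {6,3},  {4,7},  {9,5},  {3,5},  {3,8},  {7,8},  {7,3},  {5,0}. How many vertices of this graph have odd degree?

Degrees: 0:4, 1:5, 2:4, 3:4, 4:5, 5:4, 6:2, 7:5, 8:5, 9:4
Odd-degree vertices: 1, 4, 7, 8.

4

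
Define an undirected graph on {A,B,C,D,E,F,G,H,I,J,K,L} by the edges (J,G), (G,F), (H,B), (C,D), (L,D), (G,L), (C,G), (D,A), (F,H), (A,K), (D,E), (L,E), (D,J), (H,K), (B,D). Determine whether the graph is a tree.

No

The graph has 12 vertices and 15 edges.
It is not connected, so it is not a tree.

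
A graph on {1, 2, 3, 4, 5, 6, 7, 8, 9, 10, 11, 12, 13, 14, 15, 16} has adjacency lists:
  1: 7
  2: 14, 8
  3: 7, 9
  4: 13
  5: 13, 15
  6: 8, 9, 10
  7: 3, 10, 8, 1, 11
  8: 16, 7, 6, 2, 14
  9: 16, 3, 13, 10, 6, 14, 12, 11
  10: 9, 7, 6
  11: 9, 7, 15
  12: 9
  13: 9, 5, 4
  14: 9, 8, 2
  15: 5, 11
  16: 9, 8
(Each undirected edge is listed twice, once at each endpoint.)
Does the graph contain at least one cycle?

Yes

The graph has 16 vertices, 23 edges, and 1 connected component.
One cycle is 8-2-14-8.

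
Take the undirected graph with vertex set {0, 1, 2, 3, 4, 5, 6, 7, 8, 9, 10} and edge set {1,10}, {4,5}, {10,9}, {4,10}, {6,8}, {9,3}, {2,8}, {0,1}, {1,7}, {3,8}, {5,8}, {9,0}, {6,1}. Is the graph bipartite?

Color {1, 4, 8, 9} black and {0, 2, 3, 5, 6, 7, 10} white. No edge joins two same-colored vertices, so the graph is bipartite.

Yes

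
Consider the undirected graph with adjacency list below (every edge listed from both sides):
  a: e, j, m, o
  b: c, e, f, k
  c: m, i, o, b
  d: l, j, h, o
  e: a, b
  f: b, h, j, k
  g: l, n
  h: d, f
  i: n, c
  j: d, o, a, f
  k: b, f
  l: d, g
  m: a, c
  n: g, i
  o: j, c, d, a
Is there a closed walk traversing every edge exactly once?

Yes

Degrees: a:4, b:4, c:4, d:4, e:2, f:4, g:2, h:2, i:2, j:4, k:2, l:2, m:2, n:2, o:4
Every vertex has even degree and the edges form a single connected piece, so an Eulerian circuit exists.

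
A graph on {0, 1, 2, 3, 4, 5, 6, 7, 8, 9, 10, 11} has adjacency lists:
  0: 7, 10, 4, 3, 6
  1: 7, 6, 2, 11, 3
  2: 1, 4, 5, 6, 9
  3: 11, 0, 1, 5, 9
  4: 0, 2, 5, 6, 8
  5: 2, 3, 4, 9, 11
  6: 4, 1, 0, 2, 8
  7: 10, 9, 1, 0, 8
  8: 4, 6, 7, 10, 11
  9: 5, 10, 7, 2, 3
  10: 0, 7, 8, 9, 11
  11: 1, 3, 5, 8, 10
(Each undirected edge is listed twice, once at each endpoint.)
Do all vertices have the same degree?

Degrees: 0:5, 1:5, 2:5, 3:5, 4:5, 5:5, 6:5, 7:5, 8:5, 9:5, 10:5, 11:5
All degrees equal 5; the graph is regular.

Yes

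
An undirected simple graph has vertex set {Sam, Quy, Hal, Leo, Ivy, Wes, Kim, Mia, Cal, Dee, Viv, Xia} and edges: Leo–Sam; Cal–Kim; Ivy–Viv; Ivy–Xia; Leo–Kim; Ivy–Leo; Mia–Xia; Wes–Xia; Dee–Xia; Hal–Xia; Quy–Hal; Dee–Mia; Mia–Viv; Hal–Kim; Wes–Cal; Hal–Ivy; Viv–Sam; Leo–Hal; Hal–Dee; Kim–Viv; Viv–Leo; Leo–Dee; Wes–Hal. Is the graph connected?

A breadth-first search from Sam visits Sam, Leo, Viv, Ivy, Kim, Hal, Dee, Mia, Xia, Cal, Wes, Quy — all 12 vertices — so the graph is connected.

Yes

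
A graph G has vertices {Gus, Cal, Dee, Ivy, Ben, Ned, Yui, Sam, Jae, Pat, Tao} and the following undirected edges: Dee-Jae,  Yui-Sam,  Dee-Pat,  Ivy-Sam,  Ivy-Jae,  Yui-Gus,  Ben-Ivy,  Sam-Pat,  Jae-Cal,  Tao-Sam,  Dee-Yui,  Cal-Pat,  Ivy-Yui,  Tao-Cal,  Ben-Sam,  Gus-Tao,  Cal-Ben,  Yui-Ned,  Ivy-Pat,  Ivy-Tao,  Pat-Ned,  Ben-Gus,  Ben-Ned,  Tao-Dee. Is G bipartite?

The cycle Ivy-Sam-Tao-Ivy has length 3, which is odd, so the graph is not bipartite.

No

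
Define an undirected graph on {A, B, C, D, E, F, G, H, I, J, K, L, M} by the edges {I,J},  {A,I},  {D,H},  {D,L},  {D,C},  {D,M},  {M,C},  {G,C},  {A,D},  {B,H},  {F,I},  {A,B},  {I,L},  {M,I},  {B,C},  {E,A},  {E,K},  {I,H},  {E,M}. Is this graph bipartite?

The cycle D-C-M-D has length 3, which is odd, so the graph is not bipartite.

No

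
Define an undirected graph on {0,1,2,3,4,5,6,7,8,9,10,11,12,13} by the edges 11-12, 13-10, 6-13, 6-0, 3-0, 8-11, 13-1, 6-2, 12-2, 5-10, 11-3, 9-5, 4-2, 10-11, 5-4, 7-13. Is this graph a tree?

No

The graph has 14 vertices and 16 edges.
A tree on 14 vertices has exactly 13 edges; this graph has 16, so it contains a cycle and is not a tree.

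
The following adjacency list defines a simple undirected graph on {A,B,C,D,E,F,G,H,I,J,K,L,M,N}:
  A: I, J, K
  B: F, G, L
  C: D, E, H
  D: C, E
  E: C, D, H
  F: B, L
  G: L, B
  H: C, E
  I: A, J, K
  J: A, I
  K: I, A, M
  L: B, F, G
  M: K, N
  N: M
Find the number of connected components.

Component: {B, F, G, L}
Component: {C, D, E, H}
Component: {A, I, J, K, M, N}

3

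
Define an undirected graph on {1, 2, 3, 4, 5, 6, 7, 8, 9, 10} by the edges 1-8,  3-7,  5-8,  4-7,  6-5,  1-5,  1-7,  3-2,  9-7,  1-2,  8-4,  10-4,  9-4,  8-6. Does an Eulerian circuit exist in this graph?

Degrees: 1:4, 2:2, 3:2, 4:4, 5:3, 6:2, 7:4, 8:4, 9:2, 10:1
5, 10 have odd degree; an Eulerian circuit needs every degree to be even, so none exists.

No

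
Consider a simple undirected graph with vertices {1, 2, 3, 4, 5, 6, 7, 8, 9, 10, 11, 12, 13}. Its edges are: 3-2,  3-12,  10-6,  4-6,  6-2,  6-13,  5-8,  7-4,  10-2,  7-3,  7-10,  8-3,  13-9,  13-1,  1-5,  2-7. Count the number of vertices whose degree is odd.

Degrees: 1:2, 2:4, 3:4, 4:2, 5:2, 6:4, 7:4, 8:2, 9:1, 10:3, 11:0, 12:1, 13:3
Odd-degree vertices: 9, 10, 12, 13.

4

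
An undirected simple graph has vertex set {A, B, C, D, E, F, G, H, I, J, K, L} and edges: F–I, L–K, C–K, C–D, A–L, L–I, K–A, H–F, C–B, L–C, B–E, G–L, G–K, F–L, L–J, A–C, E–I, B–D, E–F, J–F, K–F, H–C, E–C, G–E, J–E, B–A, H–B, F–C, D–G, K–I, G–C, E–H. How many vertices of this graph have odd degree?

8

Degrees: A:4, B:5, C:9, D:3, E:7, F:7, G:5, H:4, I:4, J:3, K:6, L:7
Odd-degree vertices: B, C, D, E, F, G, J, L.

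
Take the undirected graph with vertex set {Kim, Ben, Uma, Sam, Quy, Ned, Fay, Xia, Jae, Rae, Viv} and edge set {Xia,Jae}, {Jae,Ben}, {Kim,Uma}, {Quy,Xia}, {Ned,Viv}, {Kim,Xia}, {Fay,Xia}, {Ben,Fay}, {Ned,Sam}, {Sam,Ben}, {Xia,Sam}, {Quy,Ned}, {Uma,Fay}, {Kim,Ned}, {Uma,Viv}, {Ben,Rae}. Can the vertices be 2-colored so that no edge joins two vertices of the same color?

Color {Ben, Uma, Ned, Xia} black and {Kim, Sam, Quy, Fay, Jae, Rae, Viv} white. No edge joins two same-colored vertices, so the graph is bipartite.

Yes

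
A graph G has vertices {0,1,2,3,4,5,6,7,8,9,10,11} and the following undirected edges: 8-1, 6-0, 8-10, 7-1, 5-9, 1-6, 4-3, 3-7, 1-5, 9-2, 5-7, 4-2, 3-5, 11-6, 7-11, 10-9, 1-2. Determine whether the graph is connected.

A breadth-first search from 0 visits 0, 6, 1, 11, 5, 7, 2, 8, 3, 9, 4, 10 — all 12 vertices — so the graph is connected.

Yes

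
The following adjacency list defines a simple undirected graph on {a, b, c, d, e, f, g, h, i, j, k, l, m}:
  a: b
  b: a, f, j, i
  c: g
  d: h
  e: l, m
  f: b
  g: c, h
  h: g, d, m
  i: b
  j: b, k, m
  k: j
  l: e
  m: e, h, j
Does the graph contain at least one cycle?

No

|V| = 13, |E| = 12, number of components = 1.
A forest on 13 vertices with 1 component has exactly 12 edges, which matches — so no cycle.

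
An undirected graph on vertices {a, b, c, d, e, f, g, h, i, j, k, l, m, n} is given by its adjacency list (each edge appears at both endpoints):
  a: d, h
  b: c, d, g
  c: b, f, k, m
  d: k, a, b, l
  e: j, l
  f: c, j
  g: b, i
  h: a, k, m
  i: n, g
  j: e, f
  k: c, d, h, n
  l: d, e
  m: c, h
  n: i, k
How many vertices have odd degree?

2

Degrees: a:2, b:3, c:4, d:4, e:2, f:2, g:2, h:3, i:2, j:2, k:4, l:2, m:2, n:2
Odd-degree vertices: b, h.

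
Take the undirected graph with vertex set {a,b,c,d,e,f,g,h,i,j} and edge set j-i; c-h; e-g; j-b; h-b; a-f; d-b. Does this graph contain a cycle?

The graph has 10 vertices, 7 edges, and 3 connected components.
A forest on 10 vertices with 3 components has exactly 7 edges, which matches — so no cycle.

No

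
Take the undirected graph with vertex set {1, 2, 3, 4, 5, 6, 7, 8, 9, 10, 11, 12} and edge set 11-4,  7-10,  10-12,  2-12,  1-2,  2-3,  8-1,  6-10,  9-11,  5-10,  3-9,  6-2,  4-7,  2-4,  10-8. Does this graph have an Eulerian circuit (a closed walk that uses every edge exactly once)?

Degrees: 1:2, 2:5, 3:2, 4:3, 5:1, 6:2, 7:2, 8:2, 9:2, 10:5, 11:2, 12:2
Vertices with odd degree: 2, 4, 5, 10. An Eulerian circuit requires all degrees even.

No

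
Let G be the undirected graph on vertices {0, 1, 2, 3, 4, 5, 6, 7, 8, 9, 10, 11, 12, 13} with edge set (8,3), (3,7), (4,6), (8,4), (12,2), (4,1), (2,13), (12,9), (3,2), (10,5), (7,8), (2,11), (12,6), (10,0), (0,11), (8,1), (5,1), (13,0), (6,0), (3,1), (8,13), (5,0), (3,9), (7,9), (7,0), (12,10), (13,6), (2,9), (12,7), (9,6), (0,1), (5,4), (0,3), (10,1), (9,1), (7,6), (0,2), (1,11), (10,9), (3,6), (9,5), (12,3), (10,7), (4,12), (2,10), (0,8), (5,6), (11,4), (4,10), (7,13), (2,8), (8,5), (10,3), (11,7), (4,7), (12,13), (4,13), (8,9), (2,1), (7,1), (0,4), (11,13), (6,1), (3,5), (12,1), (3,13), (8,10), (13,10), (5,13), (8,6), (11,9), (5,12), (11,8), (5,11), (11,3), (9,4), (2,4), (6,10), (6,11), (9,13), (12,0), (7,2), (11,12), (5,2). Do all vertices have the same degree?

Degrees: 0:12, 1:12, 2:12, 3:12, 4:12, 5:12, 6:12, 7:12, 8:12, 9:12, 10:12, 11:12, 12:12, 13:12
All degrees equal 12; the graph is regular.

Yes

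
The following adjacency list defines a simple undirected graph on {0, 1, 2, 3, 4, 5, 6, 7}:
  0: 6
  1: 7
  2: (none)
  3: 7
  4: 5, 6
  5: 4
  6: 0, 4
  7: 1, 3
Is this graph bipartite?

Yes

Partition the vertices as {2, 5, 6, 7} vs {0, 1, 3, 4}. Each listed edge has one endpoint in each part, so the graph is bipartite.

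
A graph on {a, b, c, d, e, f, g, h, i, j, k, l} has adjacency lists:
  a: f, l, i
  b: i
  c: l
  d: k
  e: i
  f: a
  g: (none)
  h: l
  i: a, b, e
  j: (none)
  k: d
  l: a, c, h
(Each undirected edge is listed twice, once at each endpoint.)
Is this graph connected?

Component: {g}
Component: {j}
Component: {d, k}
Component: {a, b, c, e, f, h, i, l}
There are 4 separate components, so the graph is not connected.

No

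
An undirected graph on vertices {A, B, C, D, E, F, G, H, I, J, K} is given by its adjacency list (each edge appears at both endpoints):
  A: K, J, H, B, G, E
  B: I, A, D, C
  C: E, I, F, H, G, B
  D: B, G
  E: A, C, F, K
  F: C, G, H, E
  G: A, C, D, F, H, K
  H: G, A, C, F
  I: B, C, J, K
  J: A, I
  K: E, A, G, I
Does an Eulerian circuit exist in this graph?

Degrees: A:6, B:4, C:6, D:2, E:4, F:4, G:6, H:4, I:4, J:2, K:4
Every vertex has even degree and the edges form a single connected piece, so an Eulerian circuit exists.

Yes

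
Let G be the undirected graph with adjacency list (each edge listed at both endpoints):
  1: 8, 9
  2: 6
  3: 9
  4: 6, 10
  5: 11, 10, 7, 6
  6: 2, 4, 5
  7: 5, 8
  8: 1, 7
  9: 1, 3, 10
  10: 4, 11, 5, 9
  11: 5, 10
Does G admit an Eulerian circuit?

Degrees: 1:2, 2:1, 3:1, 4:2, 5:4, 6:3, 7:2, 8:2, 9:3, 10:4, 11:2
Vertices with odd degree: 2, 3, 6, 9. An Eulerian circuit requires all degrees even.

No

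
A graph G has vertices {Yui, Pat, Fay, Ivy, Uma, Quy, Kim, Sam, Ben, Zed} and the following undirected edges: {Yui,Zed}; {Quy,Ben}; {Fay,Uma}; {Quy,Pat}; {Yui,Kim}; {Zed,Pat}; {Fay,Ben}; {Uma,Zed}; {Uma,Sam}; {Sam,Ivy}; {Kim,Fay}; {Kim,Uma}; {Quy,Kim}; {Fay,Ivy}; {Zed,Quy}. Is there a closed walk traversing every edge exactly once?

Degrees: Yui:2, Pat:2, Fay:4, Ivy:2, Uma:4, Quy:4, Kim:4, Sam:2, Ben:2, Zed:4
Every vertex has even degree and the edges form a single connected piece, so an Eulerian circuit exists.

Yes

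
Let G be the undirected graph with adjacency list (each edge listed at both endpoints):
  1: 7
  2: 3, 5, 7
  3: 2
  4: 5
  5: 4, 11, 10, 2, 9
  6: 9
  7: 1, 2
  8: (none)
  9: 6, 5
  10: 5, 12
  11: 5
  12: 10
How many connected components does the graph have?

2

Component: {8}
Component: {1, 2, 3, 4, 5, 6, 7, 9, 10, 11, 12}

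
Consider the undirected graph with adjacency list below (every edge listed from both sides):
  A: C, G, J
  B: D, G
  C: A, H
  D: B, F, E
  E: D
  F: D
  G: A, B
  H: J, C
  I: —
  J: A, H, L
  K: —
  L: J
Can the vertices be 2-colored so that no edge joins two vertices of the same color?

Yes

A valid 2-coloring puts {C, D, G, I, J, K} on one side and {A, B, E, F, H, L} on the other; every edge crosses between the two sides.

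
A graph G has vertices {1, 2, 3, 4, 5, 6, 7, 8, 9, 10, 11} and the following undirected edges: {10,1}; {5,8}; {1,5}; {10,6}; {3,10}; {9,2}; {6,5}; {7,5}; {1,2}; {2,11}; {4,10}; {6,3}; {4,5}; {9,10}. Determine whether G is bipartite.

No

The cycle 6-3-10-6 has length 3, which is odd, so the graph is not bipartite.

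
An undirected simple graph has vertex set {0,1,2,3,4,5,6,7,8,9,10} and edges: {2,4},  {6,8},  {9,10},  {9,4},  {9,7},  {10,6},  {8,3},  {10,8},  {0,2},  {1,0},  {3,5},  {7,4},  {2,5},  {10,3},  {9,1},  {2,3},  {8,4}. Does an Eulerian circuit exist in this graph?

Yes

Degrees: 0:2, 1:2, 2:4, 3:4, 4:4, 5:2, 6:2, 7:2, 8:4, 9:4, 10:4
All degrees are even and the non-isolated vertices are connected — an Eulerian circuit exists.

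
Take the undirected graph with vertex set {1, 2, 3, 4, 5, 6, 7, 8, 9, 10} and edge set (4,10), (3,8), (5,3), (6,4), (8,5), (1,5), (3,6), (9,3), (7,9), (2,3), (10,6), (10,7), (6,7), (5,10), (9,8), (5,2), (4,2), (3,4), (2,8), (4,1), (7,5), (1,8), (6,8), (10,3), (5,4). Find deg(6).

Neighbors of 6: 3, 4, 7, 8, 10.

5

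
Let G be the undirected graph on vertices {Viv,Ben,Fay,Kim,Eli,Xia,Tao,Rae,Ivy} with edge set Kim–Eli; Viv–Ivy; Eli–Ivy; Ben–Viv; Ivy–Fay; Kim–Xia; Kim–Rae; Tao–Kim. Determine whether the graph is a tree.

Yes

|V| = 9, |E| = 8.
Connected and |E| = |V| - 1, which characterizes a tree.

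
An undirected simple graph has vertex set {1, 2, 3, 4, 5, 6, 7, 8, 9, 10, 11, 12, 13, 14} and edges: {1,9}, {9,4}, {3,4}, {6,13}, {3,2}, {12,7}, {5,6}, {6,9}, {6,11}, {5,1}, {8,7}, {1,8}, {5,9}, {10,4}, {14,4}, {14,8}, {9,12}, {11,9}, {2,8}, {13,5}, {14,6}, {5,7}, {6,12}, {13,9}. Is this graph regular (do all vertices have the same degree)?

Degrees: 1:3, 2:2, 3:2, 4:4, 5:5, 6:6, 7:3, 8:4, 9:7, 10:1, 11:2, 12:3, 13:3, 14:3
Vertex 10 has degree 1 while 9 has degree 7, so the graph is not regular.

No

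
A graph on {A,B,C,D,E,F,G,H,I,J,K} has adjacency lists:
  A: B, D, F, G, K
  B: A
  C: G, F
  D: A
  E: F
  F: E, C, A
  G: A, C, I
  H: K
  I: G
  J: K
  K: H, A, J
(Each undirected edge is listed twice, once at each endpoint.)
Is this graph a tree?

|V| = 11, |E| = 11.
A tree on 11 vertices has exactly 10 edges; this graph has 11, so it contains a cycle and is not a tree.

No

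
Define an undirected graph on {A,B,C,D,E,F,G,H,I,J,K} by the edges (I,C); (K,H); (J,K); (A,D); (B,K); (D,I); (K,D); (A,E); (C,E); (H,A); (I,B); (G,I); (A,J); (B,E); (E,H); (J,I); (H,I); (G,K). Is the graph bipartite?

No

H-A-E-H is an odd cycle (length 3), and a bipartite graph can contain only even cycles.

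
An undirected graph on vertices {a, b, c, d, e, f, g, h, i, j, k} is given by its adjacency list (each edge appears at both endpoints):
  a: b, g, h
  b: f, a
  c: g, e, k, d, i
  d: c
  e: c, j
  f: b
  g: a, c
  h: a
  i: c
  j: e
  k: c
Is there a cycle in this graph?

|V| = 11, |E| = 10, number of components = 1.
A forest on 11 vertices with 1 component has exactly 10 edges, which matches — so no cycle.

No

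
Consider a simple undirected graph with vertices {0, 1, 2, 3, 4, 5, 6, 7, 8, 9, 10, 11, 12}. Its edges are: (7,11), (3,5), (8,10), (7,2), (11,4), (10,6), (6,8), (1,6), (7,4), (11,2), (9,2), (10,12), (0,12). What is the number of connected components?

Component: {3, 5}
Component: {2, 4, 7, 9, 11}
Component: {0, 1, 6, 8, 10, 12}

3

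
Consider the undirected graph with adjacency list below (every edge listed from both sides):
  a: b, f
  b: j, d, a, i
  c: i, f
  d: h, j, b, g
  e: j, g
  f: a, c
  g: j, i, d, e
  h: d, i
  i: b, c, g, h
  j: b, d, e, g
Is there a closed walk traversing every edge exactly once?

Degrees: a:2, b:4, c:2, d:4, e:2, f:2, g:4, h:2, i:4, j:4
All degrees are even and the non-isolated vertices are connected — an Eulerian circuit exists.

Yes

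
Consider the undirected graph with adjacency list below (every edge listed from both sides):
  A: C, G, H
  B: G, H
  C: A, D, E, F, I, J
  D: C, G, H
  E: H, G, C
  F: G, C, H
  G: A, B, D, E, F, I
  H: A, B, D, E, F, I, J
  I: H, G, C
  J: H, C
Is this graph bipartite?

A valid 2-coloring puts {C, G, H} on one side and {A, B, D, E, F, I, J} on the other; every edge crosses between the two sides.

Yes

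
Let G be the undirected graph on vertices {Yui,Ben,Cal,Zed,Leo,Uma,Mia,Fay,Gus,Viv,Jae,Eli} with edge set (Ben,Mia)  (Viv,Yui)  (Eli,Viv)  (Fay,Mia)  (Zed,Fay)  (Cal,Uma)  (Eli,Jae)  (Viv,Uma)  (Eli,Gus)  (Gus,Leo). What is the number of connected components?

Component: {Ben, Zed, Mia, Fay}
Component: {Yui, Cal, Leo, Uma, Gus, Viv, Jae, Eli}

2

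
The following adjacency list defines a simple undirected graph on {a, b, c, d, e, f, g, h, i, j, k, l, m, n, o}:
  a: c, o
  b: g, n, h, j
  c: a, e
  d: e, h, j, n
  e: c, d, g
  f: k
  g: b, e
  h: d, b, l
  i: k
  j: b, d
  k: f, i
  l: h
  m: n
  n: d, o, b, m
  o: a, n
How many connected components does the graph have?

Component: {f, i, k}
Component: {a, b, c, d, e, g, h, j, l, m, n, o}

2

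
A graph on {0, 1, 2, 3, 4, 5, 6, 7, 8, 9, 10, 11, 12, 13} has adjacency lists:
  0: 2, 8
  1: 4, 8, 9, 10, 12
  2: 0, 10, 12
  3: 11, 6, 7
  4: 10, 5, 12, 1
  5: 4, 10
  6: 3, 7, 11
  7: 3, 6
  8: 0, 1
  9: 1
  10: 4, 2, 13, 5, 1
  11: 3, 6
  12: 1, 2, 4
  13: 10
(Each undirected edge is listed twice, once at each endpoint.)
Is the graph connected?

No

Component: {3, 6, 7, 11}
Component: {0, 1, 2, 4, 5, 8, 9, 10, 12, 13}
No edge joins these 2 groups, so the graph is disconnected.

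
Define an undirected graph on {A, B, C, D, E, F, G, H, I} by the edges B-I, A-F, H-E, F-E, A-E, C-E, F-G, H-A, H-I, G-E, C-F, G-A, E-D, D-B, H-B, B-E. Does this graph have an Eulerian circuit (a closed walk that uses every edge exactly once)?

No

Degrees: A:4, B:4, C:2, D:2, E:7, F:4, G:3, H:4, I:2
E, G have odd degree; an Eulerian circuit needs every degree to be even, so none exists.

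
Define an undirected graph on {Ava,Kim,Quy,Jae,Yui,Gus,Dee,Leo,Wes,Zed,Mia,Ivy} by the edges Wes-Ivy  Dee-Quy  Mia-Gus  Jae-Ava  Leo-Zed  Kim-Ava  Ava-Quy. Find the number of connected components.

Component: {Yui}
Component: {Gus, Mia}
Component: {Leo, Zed}
Component: {Wes, Ivy}
Component: {Ava, Kim, Quy, Jae, Dee}

5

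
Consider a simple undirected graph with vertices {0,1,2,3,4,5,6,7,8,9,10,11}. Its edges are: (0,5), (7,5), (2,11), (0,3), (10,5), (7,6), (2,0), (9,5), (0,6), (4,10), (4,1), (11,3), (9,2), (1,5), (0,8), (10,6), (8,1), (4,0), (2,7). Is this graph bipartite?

Partition the vertices as {2, 3, 4, 5, 6, 8} vs {0, 1, 7, 9, 10, 11}. Each listed edge has one endpoint in each part, so the graph is bipartite.

Yes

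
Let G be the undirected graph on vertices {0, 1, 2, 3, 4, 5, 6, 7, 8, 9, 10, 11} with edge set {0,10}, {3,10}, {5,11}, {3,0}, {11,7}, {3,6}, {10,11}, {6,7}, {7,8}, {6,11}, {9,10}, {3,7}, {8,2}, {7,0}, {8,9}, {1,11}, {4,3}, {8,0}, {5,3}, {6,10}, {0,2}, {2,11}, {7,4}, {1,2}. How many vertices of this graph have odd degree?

2

Degrees: 0:5, 1:2, 2:4, 3:6, 4:2, 5:2, 6:4, 7:6, 8:4, 9:2, 10:5, 11:6
Odd-degree vertices: 0, 10.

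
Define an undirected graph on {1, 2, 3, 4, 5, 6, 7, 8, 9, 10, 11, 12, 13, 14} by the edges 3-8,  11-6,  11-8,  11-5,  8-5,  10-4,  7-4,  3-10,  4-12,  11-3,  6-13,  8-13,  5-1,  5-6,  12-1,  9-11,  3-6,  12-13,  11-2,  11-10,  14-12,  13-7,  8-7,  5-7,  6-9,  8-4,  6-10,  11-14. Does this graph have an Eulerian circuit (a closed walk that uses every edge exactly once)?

No

Degrees: 1:2, 2:1, 3:4, 4:4, 5:5, 6:6, 7:4, 8:6, 9:2, 10:4, 11:8, 12:4, 13:4, 14:2
Vertices with odd degree: 2, 5. An Eulerian circuit requires all degrees even.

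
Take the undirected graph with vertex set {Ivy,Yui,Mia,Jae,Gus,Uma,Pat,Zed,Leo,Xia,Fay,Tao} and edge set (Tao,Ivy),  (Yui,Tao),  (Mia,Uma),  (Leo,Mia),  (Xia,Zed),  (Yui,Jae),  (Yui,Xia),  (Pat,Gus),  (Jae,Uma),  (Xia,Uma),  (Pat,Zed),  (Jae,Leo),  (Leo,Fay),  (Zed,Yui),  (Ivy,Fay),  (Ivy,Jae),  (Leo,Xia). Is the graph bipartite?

No

Yui-Zed-Xia-Yui is an odd cycle (length 3), and a bipartite graph can contain only even cycles.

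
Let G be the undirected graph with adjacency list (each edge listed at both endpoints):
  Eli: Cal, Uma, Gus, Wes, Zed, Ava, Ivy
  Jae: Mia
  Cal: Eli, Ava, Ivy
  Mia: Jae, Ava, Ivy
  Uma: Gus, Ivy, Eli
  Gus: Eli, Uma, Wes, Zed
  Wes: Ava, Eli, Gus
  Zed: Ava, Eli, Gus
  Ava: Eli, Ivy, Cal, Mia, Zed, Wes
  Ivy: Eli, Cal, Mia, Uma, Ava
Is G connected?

A breadth-first search from Eli visits Eli, Uma, Zed, Ava, Ivy, Wes, Gus, Cal, Mia, Jae — all 10 vertices — so the graph is connected.

Yes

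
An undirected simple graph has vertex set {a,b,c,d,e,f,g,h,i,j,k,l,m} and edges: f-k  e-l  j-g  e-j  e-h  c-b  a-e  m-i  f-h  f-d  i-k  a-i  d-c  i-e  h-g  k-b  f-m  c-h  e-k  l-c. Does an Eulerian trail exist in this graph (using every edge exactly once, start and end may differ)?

Yes

Degrees: a:2, b:2, c:4, d:2, e:6, f:4, g:2, h:4, i:4, j:2, k:4, l:2, m:2
Odd-degree vertices: none (0 total).
With 0 odd-degree vertices and all edges in one connected piece, an Eulerian trail exists.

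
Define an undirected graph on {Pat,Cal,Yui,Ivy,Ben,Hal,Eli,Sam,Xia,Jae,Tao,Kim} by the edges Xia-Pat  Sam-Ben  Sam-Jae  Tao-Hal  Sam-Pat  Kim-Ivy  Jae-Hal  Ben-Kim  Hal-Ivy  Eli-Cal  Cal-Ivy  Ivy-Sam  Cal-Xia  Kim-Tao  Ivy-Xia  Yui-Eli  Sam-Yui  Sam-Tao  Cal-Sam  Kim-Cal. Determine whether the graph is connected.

Yes

Starting from Pat and exploring outward reaches every vertex (Pat, Sam, Xia, Yui, Ivy, Ben, Jae, Tao, Cal, Eli, Hal, Kim); the graph is connected.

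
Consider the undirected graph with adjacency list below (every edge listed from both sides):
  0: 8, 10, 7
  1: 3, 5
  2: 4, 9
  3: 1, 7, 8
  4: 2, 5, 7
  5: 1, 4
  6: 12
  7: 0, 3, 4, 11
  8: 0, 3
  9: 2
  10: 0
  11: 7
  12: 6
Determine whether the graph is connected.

No

Component: {6, 12}
Component: {0, 1, 2, 3, 4, 5, 7, 8, 9, 10, 11}
No edge joins these 2 groups, so the graph is disconnected.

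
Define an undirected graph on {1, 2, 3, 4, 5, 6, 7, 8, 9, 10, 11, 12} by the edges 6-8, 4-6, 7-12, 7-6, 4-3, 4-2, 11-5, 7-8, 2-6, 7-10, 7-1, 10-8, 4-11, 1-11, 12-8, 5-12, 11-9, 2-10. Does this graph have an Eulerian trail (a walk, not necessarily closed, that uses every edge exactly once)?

Degrees: 1:2, 2:3, 3:1, 4:4, 5:2, 6:4, 7:5, 8:4, 9:1, 10:3, 11:4, 12:3
Odd-degree vertices: 2, 3, 7, 9, 10, 12 (6 total).
An Eulerian trail requires 0 or 2 odd-degree vertices; here there are 6.

No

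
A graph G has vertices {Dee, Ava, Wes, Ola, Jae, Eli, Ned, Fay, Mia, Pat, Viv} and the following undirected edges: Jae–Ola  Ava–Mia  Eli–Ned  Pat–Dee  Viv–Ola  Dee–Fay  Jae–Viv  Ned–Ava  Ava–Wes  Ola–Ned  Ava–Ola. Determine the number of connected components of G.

2

Component: {Dee, Fay, Pat}
Component: {Ava, Wes, Ola, Jae, Eli, Ned, Mia, Viv}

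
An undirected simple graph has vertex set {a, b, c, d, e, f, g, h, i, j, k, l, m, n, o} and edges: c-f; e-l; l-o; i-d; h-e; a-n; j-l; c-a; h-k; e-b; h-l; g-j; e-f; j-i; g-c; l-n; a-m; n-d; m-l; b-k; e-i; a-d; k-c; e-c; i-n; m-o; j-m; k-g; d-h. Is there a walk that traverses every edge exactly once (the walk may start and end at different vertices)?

Yes

Degrees: a:4, b:2, c:5, d:4, e:6, f:2, g:3, h:4, i:4, j:4, k:4, l:6, m:4, n:4, o:2
Odd-degree vertices: c, g (2 total).
With 2 odd-degree vertices and all edges in one connected piece, an Eulerian trail exists (from c to g).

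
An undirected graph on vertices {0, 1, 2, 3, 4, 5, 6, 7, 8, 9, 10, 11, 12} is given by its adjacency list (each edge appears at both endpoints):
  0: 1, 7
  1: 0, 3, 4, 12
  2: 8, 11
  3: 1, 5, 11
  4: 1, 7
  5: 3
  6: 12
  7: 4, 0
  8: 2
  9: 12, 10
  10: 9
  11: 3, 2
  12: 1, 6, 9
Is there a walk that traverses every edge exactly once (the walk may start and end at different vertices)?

Degrees: 0:2, 1:4, 2:2, 3:3, 4:2, 5:1, 6:1, 7:2, 8:1, 9:2, 10:1, 11:2, 12:3
Odd-degree vertices: 3, 5, 6, 8, 10, 12 (6 total).
With 6 odd-degree vertices (more than two), no single trail can use every edge.

No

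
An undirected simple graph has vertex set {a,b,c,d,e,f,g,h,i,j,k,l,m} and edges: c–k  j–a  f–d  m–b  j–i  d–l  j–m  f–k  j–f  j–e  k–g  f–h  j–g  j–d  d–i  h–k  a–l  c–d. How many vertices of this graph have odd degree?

4

Degrees: a:2, b:1, c:2, d:5, e:1, f:4, g:2, h:2, i:2, j:7, k:4, l:2, m:2
Odd-degree vertices: b, d, e, j.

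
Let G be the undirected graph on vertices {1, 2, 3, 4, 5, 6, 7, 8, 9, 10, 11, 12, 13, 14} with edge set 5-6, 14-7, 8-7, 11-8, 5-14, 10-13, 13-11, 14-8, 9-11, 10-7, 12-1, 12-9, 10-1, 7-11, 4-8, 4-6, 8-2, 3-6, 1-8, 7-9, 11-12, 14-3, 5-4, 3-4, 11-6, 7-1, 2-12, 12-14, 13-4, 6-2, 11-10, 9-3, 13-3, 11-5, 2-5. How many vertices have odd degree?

Degrees: 1:4, 2:4, 3:5, 4:5, 5:5, 6:5, 7:6, 8:6, 9:4, 10:4, 11:8, 12:5, 13:4, 14:5
Odd-degree vertices: 3, 4, 5, 6, 12, 14.

6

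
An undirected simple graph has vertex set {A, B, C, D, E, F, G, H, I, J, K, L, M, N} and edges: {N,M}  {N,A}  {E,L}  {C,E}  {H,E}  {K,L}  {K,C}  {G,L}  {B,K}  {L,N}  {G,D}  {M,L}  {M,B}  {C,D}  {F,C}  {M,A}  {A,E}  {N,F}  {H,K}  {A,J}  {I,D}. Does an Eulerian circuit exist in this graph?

Degrees: A:4, B:2, C:4, D:3, E:4, F:2, G:2, H:2, I:1, J:1, K:4, L:5, M:4, N:4
Vertices with odd degree: D, I, J, L. An Eulerian circuit requires all degrees even.

No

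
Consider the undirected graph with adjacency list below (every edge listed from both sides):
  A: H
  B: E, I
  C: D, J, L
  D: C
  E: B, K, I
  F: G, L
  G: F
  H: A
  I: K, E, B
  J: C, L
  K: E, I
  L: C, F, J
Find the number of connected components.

Component: {A, H}
Component: {B, E, I, K}
Component: {C, D, F, G, J, L}

3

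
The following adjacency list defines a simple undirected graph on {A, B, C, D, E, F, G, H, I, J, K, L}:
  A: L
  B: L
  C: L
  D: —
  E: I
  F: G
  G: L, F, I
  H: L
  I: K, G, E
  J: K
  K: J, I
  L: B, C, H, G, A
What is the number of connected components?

2

Component: {D}
Component: {A, B, C, E, F, G, H, I, J, K, L}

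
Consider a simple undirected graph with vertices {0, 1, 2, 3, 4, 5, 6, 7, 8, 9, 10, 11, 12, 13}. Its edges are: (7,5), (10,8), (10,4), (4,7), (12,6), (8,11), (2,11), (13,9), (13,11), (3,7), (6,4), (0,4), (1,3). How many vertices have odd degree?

8

Degrees: 0:1, 1:1, 2:1, 3:2, 4:4, 5:1, 6:2, 7:3, 8:2, 9:1, 10:2, 11:3, 12:1, 13:2
Odd-degree vertices: 0, 1, 2, 5, 7, 9, 11, 12.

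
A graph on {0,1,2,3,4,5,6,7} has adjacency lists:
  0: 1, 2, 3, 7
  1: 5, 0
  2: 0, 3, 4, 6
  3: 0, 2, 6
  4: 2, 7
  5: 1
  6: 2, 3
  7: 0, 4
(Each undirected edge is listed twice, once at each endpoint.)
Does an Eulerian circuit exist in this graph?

No

Degrees: 0:4, 1:2, 2:4, 3:3, 4:2, 5:1, 6:2, 7:2
Vertices with odd degree: 3, 5. An Eulerian circuit requires all degrees even.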